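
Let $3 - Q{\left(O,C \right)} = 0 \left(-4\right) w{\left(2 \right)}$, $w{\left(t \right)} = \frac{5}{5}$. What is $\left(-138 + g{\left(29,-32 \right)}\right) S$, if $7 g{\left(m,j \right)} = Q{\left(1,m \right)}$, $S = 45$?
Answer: $- \frac{43335}{7} \approx -6190.7$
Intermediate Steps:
$w{\left(t \right)} = 1$ ($w{\left(t \right)} = 5 \cdot \frac{1}{5} = 1$)
$Q{\left(O,C \right)} = 3$ ($Q{\left(O,C \right)} = 3 - 0 \left(-4\right) 1 = 3 - 0 \cdot 1 = 3 - 0 = 3 + 0 = 3$)
$g{\left(m,j \right)} = \frac{3}{7}$ ($g{\left(m,j \right)} = \frac{1}{7} \cdot 3 = \frac{3}{7}$)
$\left(-138 + g{\left(29,-32 \right)}\right) S = \left(-138 + \frac{3}{7}\right) 45 = \left(- \frac{963}{7}\right) 45 = - \frac{43335}{7}$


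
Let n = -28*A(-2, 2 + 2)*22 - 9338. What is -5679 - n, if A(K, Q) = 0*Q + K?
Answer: 2427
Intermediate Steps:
A(K, Q) = K (A(K, Q) = 0 + K = K)
n = -8106 (n = -28*(-2)*22 - 9338 = 56*22 - 9338 = 1232 - 9338 = -8106)
-5679 - n = -5679 - 1*(-8106) = -5679 + 8106 = 2427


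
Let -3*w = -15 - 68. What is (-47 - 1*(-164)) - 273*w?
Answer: -7436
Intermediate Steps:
w = 83/3 (w = -(-15 - 68)/3 = -⅓*(-83) = 83/3 ≈ 27.667)
(-47 - 1*(-164)) - 273*w = (-47 - 1*(-164)) - 273*83/3 = (-47 + 164) - 7553 = 117 - 7553 = -7436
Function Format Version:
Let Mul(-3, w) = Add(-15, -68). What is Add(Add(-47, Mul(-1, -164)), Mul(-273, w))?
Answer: -7436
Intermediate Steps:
w = Rational(83, 3) (w = Mul(Rational(-1, 3), Add(-15, -68)) = Mul(Rational(-1, 3), -83) = Rational(83, 3) ≈ 27.667)
Add(Add(-47, Mul(-1, -164)), Mul(-273, w)) = Add(Add(-47, Mul(-1, -164)), Mul(-273, Rational(83, 3))) = Add(Add(-47, 164), -7553) = Add(117, -7553) = -7436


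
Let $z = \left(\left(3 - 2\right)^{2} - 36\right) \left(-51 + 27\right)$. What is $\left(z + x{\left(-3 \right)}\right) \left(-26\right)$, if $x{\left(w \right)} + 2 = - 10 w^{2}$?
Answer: $-19448$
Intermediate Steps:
$z = 840$ ($z = \left(1^{2} - 36\right) \left(-24\right) = \left(1 - 36\right) \left(-24\right) = \left(-35\right) \left(-24\right) = 840$)
$x{\left(w \right)} = -2 - 10 w^{2}$
$\left(z + x{\left(-3 \right)}\right) \left(-26\right) = \left(840 - \left(2 + 10 \left(-3\right)^{2}\right)\right) \left(-26\right) = \left(840 - 92\right) \left(-26\right) = 748 \left(-26\right) = -19448$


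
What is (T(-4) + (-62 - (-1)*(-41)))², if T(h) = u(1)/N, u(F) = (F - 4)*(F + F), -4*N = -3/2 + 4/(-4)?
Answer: 316969/25 ≈ 12679.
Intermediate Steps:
N = 5/8 (N = -(-3/2 + 4/(-4))/4 = -(-3*½ + 4*(-¼))/4 = -(-3/2 - 1)/4 = -¼*(-5/2) = 5/8 ≈ 0.62500)
u(F) = 2*F*(-4 + F) (u(F) = (-4 + F)*(2*F) = 2*F*(-4 + F))
T(h) = -48/5 (T(h) = (2*1*(-4 + 1))/(5/8) = (2*1*(-3))*(8/5) = -6*8/5 = -48/5)
(T(-4) + (-62 - (-1)*(-41)))² = (-48/5 + (-62 - (-1)*(-41)))² = (-48/5 + (-62 - 1*41))² = (-48/5 + (-62 - 41))² = (-48/5 - 103)² = (-563/5)² = 316969/25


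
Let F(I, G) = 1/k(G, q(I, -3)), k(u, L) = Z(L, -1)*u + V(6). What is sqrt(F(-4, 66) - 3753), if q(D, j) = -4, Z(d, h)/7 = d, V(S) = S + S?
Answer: I*sqrt(351415959)/306 ≈ 61.262*I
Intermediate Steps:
V(S) = 2*S
Z(d, h) = 7*d
k(u, L) = 12 + 7*L*u (k(u, L) = (7*L)*u + 2*6 = 7*L*u + 12 = 12 + 7*L*u)
F(I, G) = 1/(12 - 28*G) (F(I, G) = 1/(12 + 7*(-4)*G) = 1/(12 - 28*G))
sqrt(F(-4, 66) - 3753) = sqrt(-1/(-12 + 28*66) - 3753) = sqrt(-1/(-12 + 1848) - 3753) = sqrt(-1/1836 - 3753) = sqrt(-6890509/1836) = I*sqrt(351415959)/306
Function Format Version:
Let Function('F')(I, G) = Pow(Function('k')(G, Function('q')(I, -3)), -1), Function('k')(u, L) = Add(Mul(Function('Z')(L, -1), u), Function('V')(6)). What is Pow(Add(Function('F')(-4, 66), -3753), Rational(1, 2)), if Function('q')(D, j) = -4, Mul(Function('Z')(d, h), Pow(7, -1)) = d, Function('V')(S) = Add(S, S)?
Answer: Mul(Rational(1, 306), I, Pow(351415959, Rational(1, 2))) ≈ Mul(61.262, I)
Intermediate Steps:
Function('V')(S) = Mul(2, S)
Function('Z')(d, h) = Mul(7, d)
Function('k')(u, L) = Add(12, Mul(7, L, u)) (Function('k')(u, L) = Add(Mul(Mul(7, L), u), Mul(2, 6)) = Add(Mul(7, L, u), 12) = Add(12, Mul(7, L, u)))
Function('F')(I, G) = Pow(Add(12, Mul(-28, G)), -1) (Function('F')(I, G) = Pow(Add(12, Mul(7, -4, G)), -1) = Pow(Add(12, Mul(-28, G)), -1))
Pow(Add(Function('F')(-4, 66), -3753), Rational(1, 2)) = Pow(Add(Mul(-1, Pow(Add(-12, Mul(28, 66)), -1)), -3753), Rational(1, 2)) = Pow(Add(Mul(-1, Pow(Add(-12, 1848), -1)), -3753), Rational(1, 2)) = Pow(Add(Mul(-1, Pow(1836, -1)), -3753), Rational(1, 2)) = Pow(Add(Mul(-1, Rational(1, 1836)), -3753), Rational(1, 2)) = Pow(Add(Rational(-1, 1836), -3753), Rational(1, 2)) = Pow(Rational(-6890509, 1836), Rational(1, 2)) = Mul(Rational(1, 306), I, Pow(351415959, Rational(1, 2)))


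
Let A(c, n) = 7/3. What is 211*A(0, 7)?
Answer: 1477/3 ≈ 492.33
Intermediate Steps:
A(c, n) = 7/3 (A(c, n) = 7*(⅓) = 7/3)
211*A(0, 7) = 211*(7/3) = 1477/3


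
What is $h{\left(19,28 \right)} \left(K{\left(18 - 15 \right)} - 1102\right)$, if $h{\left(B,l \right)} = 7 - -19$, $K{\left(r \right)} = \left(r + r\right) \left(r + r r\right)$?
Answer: $-26780$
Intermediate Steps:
$K{\left(r \right)} = 2 r \left(r + r^{2}\right)$
$h{\left(B,l \right)} = 26$ ($h{\left(B,l \right)} = 7 + 19 = 26$)
$h{\left(19,28 \right)} \left(K{\left(18 - 15 \right)} - 1102\right) = 26 \left(2 \left(18 - 15\right)^{2} \left(1 + \left(18 - 15\right)\right) - 1102\right) = 26 \left(2 \cdot 3^{2} \left(1 + 3\right) - 1102\right) = 26 \left(2 \cdot 9 \cdot 4 - 1102\right) = 26 \left(72 - 1102\right) = 26 \left(-1030\right) = -26780$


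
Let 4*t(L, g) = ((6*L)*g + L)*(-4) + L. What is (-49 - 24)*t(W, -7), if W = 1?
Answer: -12045/4 ≈ -3011.3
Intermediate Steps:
t(L, g) = -3*L/4 - 6*L*g (t(L, g) = (((6*L)*g + L)*(-4) + L)/4 = ((6*L*g + L)*(-4) + L)/4 = ((L + 6*L*g)*(-4) + L)/4 = ((-4*L - 24*L*g) + L)/4 = (-3*L - 24*L*g)/4 = -3*L/4 - 6*L*g)
(-49 - 24)*t(W, -7) = (-49 - 24)*(-¾*1*(1 + 8*(-7))) = -(-219)*(1 - 56)/4 = -(-219)*(-55)/4 = -73*165/4 = -12045/4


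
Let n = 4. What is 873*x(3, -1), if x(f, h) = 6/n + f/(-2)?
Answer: 0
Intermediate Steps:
x(f, h) = 3/2 - f/2 (x(f, h) = 6/4 + f/(-2) = 6*(¼) + f*(-½) = 3/2 - f/2)
873*x(3, -1) = 873*(3/2 - ½*3) = 873*(3/2 - 3/2) = 873*0 = 0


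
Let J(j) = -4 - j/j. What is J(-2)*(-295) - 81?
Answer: 1394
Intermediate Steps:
J(j) = -5 (J(j) = -4 - 1*1 = -4 - 1 = -5)
J(-2)*(-295) - 81 = -5*(-295) - 81 = 1475 - 81 = 1394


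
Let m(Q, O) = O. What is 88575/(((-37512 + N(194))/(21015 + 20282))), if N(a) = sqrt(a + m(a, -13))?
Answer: -137214461143800/1407149963 - 3657881775*sqrt(181)/1407149963 ≈ -97547.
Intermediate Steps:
N(a) = sqrt(-13 + a) (N(a) = sqrt(a - 13) = sqrt(-13 + a))
88575/(((-37512 + N(194))/(21015 + 20282))) = 88575/(((-37512 + sqrt(-13 + 194))/(21015 + 20282))) = 88575/(((-37512 + sqrt(181))/41297)) = 88575/(((-37512 + sqrt(181))*(1/41297))) = 88575/(-37512/41297 + sqrt(181)/41297)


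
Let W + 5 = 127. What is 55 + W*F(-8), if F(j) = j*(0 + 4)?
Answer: -3849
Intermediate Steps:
F(j) = 4*j (F(j) = j*4 = 4*j)
W = 122 (W = -5 + 127 = 122)
55 + W*F(-8) = 55 + 122*(4*(-8)) = 55 + 122*(-32) = 55 - 3904 = -3849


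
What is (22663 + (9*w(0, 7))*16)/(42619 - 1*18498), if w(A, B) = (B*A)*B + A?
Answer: 22663/24121 ≈ 0.93955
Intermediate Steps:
w(A, B) = A + A*B² (w(A, B) = (A*B)*B + A = A*B² + A = A + A*B²)
(22663 + (9*w(0, 7))*16)/(42619 - 1*18498) = (22663 + (9*(0*(1 + 7²)))*16)/(42619 - 1*18498) = (22663 + (9*(0*(1 + 49)))*16)/(42619 - 18498) = (22663 + (9*(0*50))*16)/24121 = (22663 + (9*0)*16)*(1/24121) = (22663 + 0*16)*(1/24121) = (22663 + 0)*(1/24121) = 22663*(1/24121) = 22663/24121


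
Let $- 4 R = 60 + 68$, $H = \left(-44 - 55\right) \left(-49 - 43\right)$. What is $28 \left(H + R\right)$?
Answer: $254128$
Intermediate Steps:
$H = 9108$ ($H = \left(-99\right) \left(-92\right) = 9108$)
$R = -32$ ($R = - \frac{60 + 68}{4} = \left(- \frac{1}{4}\right) 128 = -32$)
$28 \left(H + R\right) = 28 \left(9108 - 32\right) = 28 \cdot 9076 = 254128$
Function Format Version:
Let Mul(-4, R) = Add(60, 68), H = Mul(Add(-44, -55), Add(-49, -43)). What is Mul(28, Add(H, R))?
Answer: 254128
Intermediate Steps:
H = 9108 (H = Mul(-99, -92) = 9108)
R = -32 (R = Mul(Rational(-1, 4), Add(60, 68)) = Mul(Rational(-1, 4), 128) = -32)
Mul(28, Add(H, R)) = Mul(28, Add(9108, -32)) = Mul(28, 9076) = 254128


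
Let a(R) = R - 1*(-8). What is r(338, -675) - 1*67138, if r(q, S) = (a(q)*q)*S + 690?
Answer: -79006348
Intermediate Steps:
a(R) = 8 + R (a(R) = R + 8 = 8 + R)
r(q, S) = 690 + S*q*(8 + q) (r(q, S) = ((8 + q)*q)*S + 690 = (q*(8 + q))*S + 690 = S*q*(8 + q) + 690 = 690 + S*q*(8 + q))
r(338, -675) - 1*67138 = (690 - 675*338*(8 + 338)) - 1*67138 = (690 - 675*338*346) - 67138 = (690 - 78939900) - 67138 = -78939210 - 67138 = -79006348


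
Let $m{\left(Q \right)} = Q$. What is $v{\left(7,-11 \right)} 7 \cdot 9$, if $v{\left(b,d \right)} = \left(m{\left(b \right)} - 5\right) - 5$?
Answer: $-189$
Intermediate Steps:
$v{\left(b,d \right)} = -10 + b$ ($v{\left(b,d \right)} = \left(b - 5\right) - 5 = \left(-5 + b\right) - 5 = -10 + b$)
$v{\left(7,-11 \right)} 7 \cdot 9 = \left(-10 + 7\right) 7 \cdot 9 = \left(-3\right) 63 = -189$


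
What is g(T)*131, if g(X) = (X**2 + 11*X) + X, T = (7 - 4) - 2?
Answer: 1703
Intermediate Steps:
T = 1 (T = 3 - 2 = 1)
g(X) = X**2 + 12*X
g(T)*131 = (1*(12 + 1))*131 = (1*13)*131 = 13*131 = 1703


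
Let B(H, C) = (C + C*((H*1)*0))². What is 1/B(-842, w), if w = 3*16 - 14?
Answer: 1/1156 ≈ 0.00086505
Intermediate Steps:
w = 34 (w = 48 - 14 = 34)
B(H, C) = C² (B(H, C) = (C + C*(H*0))² = (C + C*0)² = (C + 0)² = C²)
1/B(-842, w) = 1/(34²) = 1/1156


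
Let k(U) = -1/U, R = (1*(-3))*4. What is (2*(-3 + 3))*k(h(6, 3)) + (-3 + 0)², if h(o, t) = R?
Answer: 9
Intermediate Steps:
R = -12 (R = -3*4 = -12)
h(o, t) = -12
(2*(-3 + 3))*k(h(6, 3)) + (-3 + 0)² = (2*(-3 + 3))*(-1/(-12)) + (-3 + 0)² = (2*0)*(-1*(-1/12)) + (-3)² = 0*(1/12) + 9 = 0 + 9 = 9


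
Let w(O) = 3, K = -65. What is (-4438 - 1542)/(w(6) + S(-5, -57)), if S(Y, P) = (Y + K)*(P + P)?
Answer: -5980/7983 ≈ -0.74909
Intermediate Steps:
S(Y, P) = 2*P*(-65 + Y) (S(Y, P) = (Y - 65)*(P + P) = (-65 + Y)*(2*P) = 2*P*(-65 + Y))
(-4438 - 1542)/(w(6) + S(-5, -57)) = (-4438 - 1542)/(3 + 2*(-57)*(-65 - 5)) = -5980/(3 + 2*(-57)*(-70)) = -5980/(3 + 7980) = -5980/7983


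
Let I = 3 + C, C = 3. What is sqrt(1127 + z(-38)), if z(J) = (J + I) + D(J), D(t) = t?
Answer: sqrt(1057) ≈ 32.512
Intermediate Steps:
I = 6 (I = 3 + 3 = 6)
z(J) = 6 + 2*J (z(J) = (J + 6) + J = (6 + J) + J = 6 + 2*J)
sqrt(1127 + z(-38)) = sqrt(1127 + (6 + 2*(-38))) = sqrt(1127 + (6 - 76)) = sqrt(1127 - 70) = sqrt(1057)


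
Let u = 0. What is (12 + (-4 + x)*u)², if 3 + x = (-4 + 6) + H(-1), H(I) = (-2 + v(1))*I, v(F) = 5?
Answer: 144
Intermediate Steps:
H(I) = 3*I (H(I) = (-2 + 5)*I = 3*I)
x = -4 (x = -3 + ((-4 + 6) + 3*(-1)) = -3 + (2 - 3) = -3 - 1 = -4)
(12 + (-4 + x)*u)² = (12 + (-4 - 4)*0)² = (12 - 8*0)² = (12 + 0)² = 12² = 144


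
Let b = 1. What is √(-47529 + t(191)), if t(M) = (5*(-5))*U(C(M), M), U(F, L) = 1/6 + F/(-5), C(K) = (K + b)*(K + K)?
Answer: √11490726/6 ≈ 564.97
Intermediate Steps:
C(K) = 2*K*(1 + K) (C(K) = (K + 1)*(K + K) = (1 + K)*(2*K) = 2*K*(1 + K))
U(F, L) = ⅙ - F/5 (U(F, L) = 1*(⅙) + F*(-⅕) = ⅙ - F/5)
t(M) = -25/6 + 10*M*(1 + M) (t(M) = (5*(-5))*(⅙ - 2*M*(1 + M)/5) = -25*(⅙ - 2*M*(1 + M)/5) = -25/6 + 10*M*(1 + M))
√(-47529 + t(191)) = √(-47529 + (-25/6 + 10*191*(1 + 191))) = √(-47529 + (-25/6 + 10*191*192)) = √(-47529 + (-25/6 + 366720)) = √(-47529 + 2200295/6) = √(1915121/6) = √11490726/6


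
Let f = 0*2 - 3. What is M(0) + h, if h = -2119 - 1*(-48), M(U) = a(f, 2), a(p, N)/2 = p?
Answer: -2077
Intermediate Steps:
f = -3 (f = 0 - 3 = -3)
a(p, N) = 2*p
M(U) = -6 (M(U) = 2*(-3) = -6)
h = -2071 (h = -2119 + 48 = -2071)
M(0) + h = -6 - 2071 = -2077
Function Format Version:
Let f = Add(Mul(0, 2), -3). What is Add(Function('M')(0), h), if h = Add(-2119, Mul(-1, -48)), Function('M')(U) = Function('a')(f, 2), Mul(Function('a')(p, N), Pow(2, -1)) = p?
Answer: -2077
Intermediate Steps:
f = -3 (f = Add(0, -3) = -3)
Function('a')(p, N) = Mul(2, p)
Function('M')(U) = -6 (Function('M')(U) = Mul(2, -3) = -6)
h = -2071 (h = Add(-2119, 48) = -2071)
Add(Function('M')(0), h) = Add(-6, -2071) = -2077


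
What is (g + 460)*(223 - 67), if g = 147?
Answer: 94692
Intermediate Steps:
(g + 460)*(223 - 67) = (147 + 460)*(223 - 67) = 607*156 = 94692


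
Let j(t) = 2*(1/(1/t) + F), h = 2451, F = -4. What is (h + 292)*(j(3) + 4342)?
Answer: 11904620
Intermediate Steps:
j(t) = -8 + 2*t (j(t) = 2*(1/(1/t) - 4) = 2*(t - 4) = 2*(-4 + t) = -8 + 2*t)
(h + 292)*(j(3) + 4342) = (2451 + 292)*((-8 + 2*3) + 4342) = 2743*((-8 + 6) + 4342) = 2743*(-2 + 4342) = 2743*4340 = 11904620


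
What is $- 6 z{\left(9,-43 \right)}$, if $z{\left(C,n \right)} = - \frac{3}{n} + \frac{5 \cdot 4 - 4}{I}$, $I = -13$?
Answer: $\frac{3894}{559} \approx 6.966$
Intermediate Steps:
$z{\left(C,n \right)} = - \frac{16}{13} - \frac{3}{n}$ ($z{\left(C,n \right)} = - \frac{3}{n} + \frac{5 \cdot 4 - 4}{-13} = - \frac{3}{n} + \left(20 - 4\right) \left(- \frac{1}{13}\right) = - \frac{3}{n} + 16 \left(- \frac{1}{13}\right) = - \frac{3}{n} - \frac{16}{13} = - \frac{16}{13} - \frac{3}{n}$)
$- 6 z{\left(9,-43 \right)} = - 6 \left(- \frac{16}{13} - \frac{3}{-43}\right) = - 6 \left(- \frac{16}{13} - - \frac{3}{43}\right) = - 6 \left(- \frac{16}{13} + \frac{3}{43}\right) = \left(-6\right) \left(- \frac{649}{559}\right) = \frac{3894}{559}$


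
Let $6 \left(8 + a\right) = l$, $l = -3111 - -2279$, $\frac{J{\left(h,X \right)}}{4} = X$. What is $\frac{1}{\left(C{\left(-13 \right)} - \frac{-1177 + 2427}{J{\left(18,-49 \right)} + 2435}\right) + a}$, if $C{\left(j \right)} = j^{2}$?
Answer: $\frac{6717}{146263} \approx 0.045924$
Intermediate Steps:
$J{\left(h,X \right)} = 4 X$
$l = -832$ ($l = -3111 + 2279 = -832$)
$a = - \frac{440}{3}$ ($a = -8 + \frac{1}{6} \left(-832\right) = -8 - \frac{416}{3} = - \frac{440}{3} \approx -146.67$)
$\frac{1}{\left(C{\left(-13 \right)} - \frac{-1177 + 2427}{J{\left(18,-49 \right)} + 2435}\right) + a} = \frac{1}{\left(\left(-13\right)^{2} - \frac{-1177 + 2427}{4 \left(-49\right) + 2435}\right) - \frac{440}{3}} = \frac{1}{\left(169 - \frac{1250}{-196 + 2435}\right) - \frac{440}{3}} = \frac{1}{\left(169 - \frac{1250}{2239}\right) - \frac{440}{3}} = \frac{1}{\frac{377141}{2239} - \frac{440}{3}} = \frac{1}{\frac{146263}{6717}} = \frac{6717}{146263}$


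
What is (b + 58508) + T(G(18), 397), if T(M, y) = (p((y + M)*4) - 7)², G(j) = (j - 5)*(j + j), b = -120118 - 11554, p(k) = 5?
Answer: -73160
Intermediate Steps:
b = -131672
G(j) = 2*j*(-5 + j) (G(j) = (-5 + j)*(2*j) = 2*j*(-5 + j))
T(M, y) = 4 (T(M, y) = (5 - 7)² = (-2)² = 4)
(b + 58508) + T(G(18), 397) = (-131672 + 58508) + 4 = -73164 + 4 = -73160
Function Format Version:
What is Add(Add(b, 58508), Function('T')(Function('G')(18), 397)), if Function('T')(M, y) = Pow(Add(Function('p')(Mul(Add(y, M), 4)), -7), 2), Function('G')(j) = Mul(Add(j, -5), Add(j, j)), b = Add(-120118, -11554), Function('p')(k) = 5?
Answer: -73160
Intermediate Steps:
b = -131672
Function('G')(j) = Mul(2, j, Add(-5, j)) (Function('G')(j) = Mul(Add(-5, j), Mul(2, j)) = Mul(2, j, Add(-5, j)))
Function('T')(M, y) = 4 (Function('T')(M, y) = Pow(Add(5, -7), 2) = Pow(-2, 2) = 4)
Add(Add(b, 58508), Function('T')(Function('G')(18), 397)) = Add(Add(-131672, 58508), 4) = Add(-73164, 4) = -73160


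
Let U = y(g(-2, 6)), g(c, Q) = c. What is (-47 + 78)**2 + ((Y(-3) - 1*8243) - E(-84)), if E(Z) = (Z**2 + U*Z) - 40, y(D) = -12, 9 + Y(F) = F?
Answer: -15318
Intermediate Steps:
Y(F) = -9 + F
U = -12
E(Z) = -40 + Z**2 - 12*Z (E(Z) = (Z**2 - 12*Z) - 40 = -40 + Z**2 - 12*Z)
(-47 + 78)**2 + ((Y(-3) - 1*8243) - E(-84)) = (-47 + 78)**2 + (((-9 - 3) - 1*8243) - (-40 + (-84)**2 - 12*(-84))) = 31**2 + ((-12 - 8243) - (-40 + 7056 + 1008)) = 961 + (-8255 - 1*8024) = 961 + (-8255 - 8024) = 961 - 16279 = -15318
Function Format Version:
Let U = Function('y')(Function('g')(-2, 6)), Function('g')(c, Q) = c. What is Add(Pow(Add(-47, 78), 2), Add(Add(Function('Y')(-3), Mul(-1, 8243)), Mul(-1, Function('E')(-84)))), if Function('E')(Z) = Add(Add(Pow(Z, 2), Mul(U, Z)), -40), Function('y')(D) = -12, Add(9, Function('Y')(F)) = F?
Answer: -15318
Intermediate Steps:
Function('Y')(F) = Add(-9, F)
U = -12
Function('E')(Z) = Add(-40, Pow(Z, 2), Mul(-12, Z)) (Function('E')(Z) = Add(Add(Pow(Z, 2), Mul(-12, Z)), -40) = Add(-40, Pow(Z, 2), Mul(-12, Z)))
Add(Pow(Add(-47, 78), 2), Add(Add(Function('Y')(-3), Mul(-1, 8243)), Mul(-1, Function('E')(-84)))) = Add(Pow(Add(-47, 78), 2), Add(Add(Add(-9, -3), Mul(-1, 8243)), Mul(-1, Add(-40, Pow(-84, 2), Mul(-12, -84))))) = Add(Pow(31, 2), Add(Add(-12, -8243), Mul(-1, Add(-40, 7056, 1008)))) = Add(961, Add(-8255, Mul(-1, 8024))) = Add(961, Add(-8255, -8024)) = Add(961, -16279) = -15318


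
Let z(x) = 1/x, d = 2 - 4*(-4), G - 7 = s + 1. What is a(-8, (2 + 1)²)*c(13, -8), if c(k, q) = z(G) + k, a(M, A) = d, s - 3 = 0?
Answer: 2592/11 ≈ 235.64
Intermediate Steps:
s = 3 (s = 3 + 0 = 3)
G = 11 (G = 7 + (3 + 1) = 7 + 4 = 11)
d = 18 (d = 2 + 16 = 18)
z(x) = 1/x
a(M, A) = 18
c(k, q) = 1/11 + k
a(-8, (2 + 1)²)*c(13, -8) = 18*(1/11 + 13) = 18*(144/11) = 2592/11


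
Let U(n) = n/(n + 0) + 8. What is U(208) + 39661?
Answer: 39670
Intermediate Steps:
U(n) = 9 (U(n) = n/n + 8 = 1 + 8 = 9)
U(208) + 39661 = 9 + 39661 = 39670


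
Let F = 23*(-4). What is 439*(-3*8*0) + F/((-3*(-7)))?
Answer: -92/21 ≈ -4.3810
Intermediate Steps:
F = -92
439*(-3*8*0) + F/((-3*(-7))) = 439*(-3*8*0) - 92/((-3*(-7))) = 439*(-24*0) - 92/21 = 439*0 - 92*1/21 = 0 - 92/21 = -92/21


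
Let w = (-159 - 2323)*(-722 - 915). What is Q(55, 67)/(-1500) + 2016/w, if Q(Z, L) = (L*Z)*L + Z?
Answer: -10033632223/60945510 ≈ -164.63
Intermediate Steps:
Q(Z, L) = Z + Z*L**2 (Q(Z, L) = Z*L**2 + Z = Z + Z*L**2)
w = 4063034 (w = -2482*(-1637) = 4063034)
Q(55, 67)/(-1500) + 2016/w = (55*(1 + 67**2))/(-1500) + 2016/4063034 = (55*(1 + 4489))*(-1/1500) + 2016*(1/4063034) = (55*4490)*(-1/1500) + 1008/2031517 = 246950*(-1/1500) + 1008/2031517 = -4939/30 + 1008/2031517 = -10033632223/60945510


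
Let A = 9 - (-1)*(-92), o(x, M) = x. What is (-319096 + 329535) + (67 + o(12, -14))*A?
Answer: 3882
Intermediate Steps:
A = -83 (A = 9 - 1*92 = 9 - 92 = -83)
(-319096 + 329535) + (67 + o(12, -14))*A = (-319096 + 329535) + (67 + 12)*(-83) = 10439 + 79*(-83) = 10439 - 6557 = 3882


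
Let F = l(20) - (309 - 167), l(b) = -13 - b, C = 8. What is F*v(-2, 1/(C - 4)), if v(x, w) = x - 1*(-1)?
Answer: 175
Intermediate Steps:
v(x, w) = 1 + x (v(x, w) = x + 1 = 1 + x)
F = -175 (F = (-13 - 1*20) - (309 - 167) = (-13 - 20) - 1*142 = -33 - 142 = -175)
F*v(-2, 1/(C - 4)) = -175*(1 - 2) = -175*(-1) = 175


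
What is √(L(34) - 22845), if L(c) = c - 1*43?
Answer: I*√22854 ≈ 151.18*I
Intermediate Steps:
L(c) = -43 + c (L(c) = c - 43 = -43 + c)
√(L(34) - 22845) = √((-43 + 34) - 22845) = √(-9 - 22845) = √(-22854) = I*√22854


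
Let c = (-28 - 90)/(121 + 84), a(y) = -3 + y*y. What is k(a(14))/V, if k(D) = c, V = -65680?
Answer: 59/6732200 ≈ 8.7638e-6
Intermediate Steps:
a(y) = -3 + y**2
c = -118/205 ≈ -0.57561
k(D) = -118/205
k(a(14))/V = -118/205/(-65680) = -118/205*(-1/65680) = 59/6732200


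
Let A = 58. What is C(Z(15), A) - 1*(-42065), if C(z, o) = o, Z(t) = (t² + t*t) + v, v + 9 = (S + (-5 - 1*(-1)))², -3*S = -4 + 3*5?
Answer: 42123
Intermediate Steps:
S = -11/3 (S = -(-4 + 3*5)/3 = -(-4 + 15)/3 = -⅓*11 = -11/3 ≈ -3.6667)
v = 448/9 (v = -9 + (-11/3 + (-5 - 1*(-1)))² = -9 + (-11/3 + (-5 + 1))² = -9 + (-11/3 - 4)² = -9 + (-23/3)² = -9 + 529/9 = 448/9 ≈ 49.778)
Z(t) = 448/9 + 2*t² (Z(t) = (t² + t*t) + 448/9 = (t² + t²) + 448/9 = 2*t² + 448/9 = 448/9 + 2*t²)
C(Z(15), A) - 1*(-42065) = 58 - 1*(-42065) = 58 + 42065 = 42123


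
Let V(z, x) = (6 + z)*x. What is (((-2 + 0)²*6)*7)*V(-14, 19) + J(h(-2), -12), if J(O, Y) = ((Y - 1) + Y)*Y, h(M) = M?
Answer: -25236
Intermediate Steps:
V(z, x) = x*(6 + z)
J(O, Y) = Y*(-1 + 2*Y) (J(O, Y) = ((-1 + Y) + Y)*Y = (-1 + 2*Y)*Y = Y*(-1 + 2*Y))
(((-2 + 0)²*6)*7)*V(-14, 19) + J(h(-2), -12) = (((-2 + 0)²*6)*7)*(19*(6 - 14)) - 12*(-1 + 2*(-12)) = (((-2)²*6)*7)*(19*(-8)) - 12*(-1 - 24) = ((4*6)*7)*(-152) - 12*(-25) = (24*7)*(-152) + 300 = 168*(-152) + 300 = -25536 + 300 = -25236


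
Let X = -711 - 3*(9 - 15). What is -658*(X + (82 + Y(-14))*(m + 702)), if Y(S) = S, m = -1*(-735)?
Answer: -63841134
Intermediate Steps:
m = 735
X = -693 (X = -711 - 3*(-6) = -711 + 18 = -693)
-658*(X + (82 + Y(-14))*(m + 702)) = -658*(-693 + (82 - 14)*(735 + 702)) = -658*(-693 + 68*1437) = -658*(-693 + 97716) = -658*97023 = -63841134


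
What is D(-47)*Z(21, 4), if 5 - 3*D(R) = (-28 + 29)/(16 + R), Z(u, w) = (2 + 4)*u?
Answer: 6552/31 ≈ 211.35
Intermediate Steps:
Z(u, w) = 6*u
D(R) = 5/3 - 1/(3*(16 + R)) (D(R) = 5/3 - (-28 + 29)/(3*(16 + R)) = 5/3 - 1/(3*(16 + R)))
D(-47)*Z(21, 4) = ((79 + 5*(-47))/(3*(16 - 47)))*(6*21) = ((⅓)*(79 - 235)/(-31))*126 = ((⅓)*(-1/31)*(-156))*126 = (52/31)*126 = 6552/31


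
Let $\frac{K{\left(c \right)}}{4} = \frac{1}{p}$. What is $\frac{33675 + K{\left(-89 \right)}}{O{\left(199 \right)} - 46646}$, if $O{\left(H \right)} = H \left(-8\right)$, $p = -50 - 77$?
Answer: $- \frac{4276721}{6126226} \approx -0.6981$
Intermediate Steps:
$p = -127$ ($p = -50 - 77 = -127$)
$K{\left(c \right)} = - \frac{4}{127}$ ($K{\left(c \right)} = \frac{4}{-127} = 4 \left(- \frac{1}{127}\right) = - \frac{4}{127}$)
$O{\left(H \right)} = - 8 H$
$\frac{33675 + K{\left(-89 \right)}}{O{\left(199 \right)} - 46646} = \frac{33675 - \frac{4}{127}}{\left(-8\right) 199 - 46646} = \frac{4276721}{127 \left(-1592 - 46646\right)} = \frac{4276721}{127 \left(-48238\right)} = \frac{4276721}{127} \left(- \frac{1}{48238}\right) = - \frac{4276721}{6126226}$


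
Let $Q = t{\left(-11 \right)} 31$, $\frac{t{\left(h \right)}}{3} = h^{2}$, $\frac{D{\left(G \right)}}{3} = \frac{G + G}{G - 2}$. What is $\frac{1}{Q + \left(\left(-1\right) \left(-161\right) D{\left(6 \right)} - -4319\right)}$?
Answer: $\frac{1}{17021} \approx 5.8751 \cdot 10^{-5}$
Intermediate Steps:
$D{\left(G \right)} = \frac{6 G}{-2 + G}$ ($D{\left(G \right)} = 3 \frac{G + G}{G - 2} = 3 \frac{2 G}{-2 + G} = \frac{6 G}{-2 + G}$)
$t{\left(h \right)} = 3 h^{2}$
$Q = 11253$ ($Q = 3 \left(-11\right)^{2} \cdot 31 = 3 \cdot 121 \cdot 31 = 363 \cdot 31 = 11253$)
$\frac{1}{Q + \left(\left(-1\right) \left(-161\right) D{\left(6 \right)} - -4319\right)} = \frac{1}{11253 + \left(\left(-1\right) \left(-161\right) 6 \cdot 6 \frac{1}{-2 + 6} - -4319\right)} = \frac{1}{11253 + \left(161 \cdot 6 \cdot 6 \cdot \frac{1}{4} + 4319\right)} = \frac{1}{11253 + \left(161 \cdot 9 + 4319\right)} = \frac{1}{11253 + \left(1449 + 4319\right)} = \frac{1}{11253 + 5768} = \frac{1}{17021}$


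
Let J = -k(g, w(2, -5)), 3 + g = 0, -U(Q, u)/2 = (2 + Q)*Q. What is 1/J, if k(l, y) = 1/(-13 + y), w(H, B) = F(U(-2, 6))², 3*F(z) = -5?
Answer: 92/9 ≈ 10.222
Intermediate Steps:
U(Q, u) = -2*Q*(2 + Q) (U(Q, u) = -2*(2 + Q)*Q = -2*Q*(2 + Q))
g = -3 (g = -3 + 0 = -3)
F(z) = -5/3 (F(z) = (⅓)*(-5) = -5/3)
w(H, B) = 25/9 (w(H, B) = (-5/3)² = 25/9)
J = 9/92 (J = -1/(-13 + 25/9) = -1/(-92/9) = -1*(-9/92) = 9/92 ≈ 0.097826)
1/J = 1/(9/92) = 92/9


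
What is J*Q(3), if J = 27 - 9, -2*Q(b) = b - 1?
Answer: -18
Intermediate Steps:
Q(b) = ½ - b/2 (Q(b) = -(b - 1)/2 = -(-1 + b)/2 = ½ - b/2)
J = 18
J*Q(3) = 18*(½ - ½*3) = 18*(½ - 3/2) = 18*(-1) = -18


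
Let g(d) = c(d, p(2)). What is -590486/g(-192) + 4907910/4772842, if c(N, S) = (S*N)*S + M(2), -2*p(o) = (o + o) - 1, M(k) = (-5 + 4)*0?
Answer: 705104149583/515466936 ≈ 1367.9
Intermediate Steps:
M(k) = 0 (M(k) = -1*0 = 0)
p(o) = 1/2 - o (p(o) = -((o + o) - 1)/2 = -(2*o - 1)/2 = -(-1 + 2*o)/2 = 1/2 - o)
c(N, S) = N*S**2 (c(N, S) = (S*N)*S + 0 = (N*S)*S + 0 = N*S**2 + 0 = N*S**2)
g(d) = 9*d/4 (g(d) = d*(1/2 - 1*2)**2 = d*(1/2 - 2)**2 = d*(-3/2)**2 = d*(9/4) = 9*d/4)
-590486/g(-192) + 4907910/4772842 = -590486/((9/4)*(-192)) + 4907910/4772842 = -590486/(-432) + 4907910*(1/4772842) = -590486*(-1/432) + 2453955/2386421 = 295243/216 + 2453955/2386421 = 705104149583/515466936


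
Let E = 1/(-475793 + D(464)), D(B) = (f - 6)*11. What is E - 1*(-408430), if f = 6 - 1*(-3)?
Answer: 194314656799/475760 ≈ 4.0843e+5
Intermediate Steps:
f = 9 (f = 6 + 3 = 9)
D(B) = 33 (D(B) = (9 - 6)*11 = 3*11 = 33)
E = -1/475760 (E = 1/(-475793 + 33) = 1/(-475760) = -1/475760 ≈ -2.1019e-6)
E - 1*(-408430) = -1/475760 - 1*(-408430) = -1/475760 + 408430 = 194314656799/475760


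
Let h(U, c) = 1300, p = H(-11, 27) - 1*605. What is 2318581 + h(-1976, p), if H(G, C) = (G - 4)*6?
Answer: 2319881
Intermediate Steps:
H(G, C) = -24 + 6*G (H(G, C) = (-4 + G)*6 = -24 + 6*G)
p = -695 (p = (-24 + 6*(-11)) - 1*605 = (-24 - 66) - 605 = -90 - 605 = -695)
2318581 + h(-1976, p) = 2318581 + 1300 = 2319881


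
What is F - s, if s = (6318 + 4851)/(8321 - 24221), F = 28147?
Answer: 149182823/5300 ≈ 28148.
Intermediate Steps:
s = -3723/5300 (s = 11169/(-15900) = 11169*(-1/15900) = -3723/5300 ≈ -0.70245)
F - s = 28147 - 1*(-3723/5300) = 28147 + 3723/5300 = 149182823/5300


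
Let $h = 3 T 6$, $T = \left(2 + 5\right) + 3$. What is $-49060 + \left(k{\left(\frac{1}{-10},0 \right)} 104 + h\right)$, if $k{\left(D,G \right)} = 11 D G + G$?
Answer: $-48880$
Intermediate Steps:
$T = 10$ ($T = 7 + 3 = 10$)
$h = 180$ ($h = 3 \cdot 10 \cdot 6 = 30 \cdot 6 = 180$)
$k{\left(D,G \right)} = G + 11 D G$ ($k{\left(D,G \right)} = 11 D G + G = G + 11 D G$)
$-49060 + \left(k{\left(\frac{1}{-10},0 \right)} 104 + h\right) = -49060 + \left(0 \left(1 + \frac{11}{-10}\right) 104 + 180\right) = -49060 + \left(0 \left(1 + 11 \left(- \frac{1}{10}\right)\right) 104 + 180\right) = -49060 + \left(0 \left(1 - \frac{11}{10}\right) 104 + 180\right) = -49060 + \left(0 \left(- \frac{1}{10}\right) 104 + 180\right) = -49060 + \left(0 \cdot 104 + 180\right) = -49060 + \left(0 + 180\right) = -49060 + 180 = -48880$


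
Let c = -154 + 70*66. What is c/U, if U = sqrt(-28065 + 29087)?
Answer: 319*sqrt(1022)/73 ≈ 139.70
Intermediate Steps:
c = 4466 (c = -154 + 4620 = 4466)
U = sqrt(1022) ≈ 31.969
c/U = 4466/(sqrt(1022)) = 4466*(sqrt(1022)/1022) = 319*sqrt(1022)/73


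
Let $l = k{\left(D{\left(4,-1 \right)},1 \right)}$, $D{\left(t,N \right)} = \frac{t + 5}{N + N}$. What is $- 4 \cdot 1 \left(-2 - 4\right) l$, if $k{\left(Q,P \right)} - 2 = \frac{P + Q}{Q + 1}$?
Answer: $72$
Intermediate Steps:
$D{\left(t,N \right)} = \frac{5 + t}{2 N}$
$k{\left(Q,P \right)} = 2 + \frac{P + Q}{1 + Q}$ ($k{\left(Q,P \right)} = 2 + \frac{P + Q}{Q + 1} = 2 + \frac{P + Q}{1 + Q}$)
$l = 3$ ($l = \frac{2 + 1 + 3 \frac{5 + 4}{2 \left(-1\right)}}{1 + \frac{5 + 4}{2 \left(-1\right)}} = \frac{2 + 1 + 3 \cdot \frac{1}{2} \left(-1\right) 9}{1 + \frac{1}{2} \left(-1\right) 9} = \frac{2 + 1 + 3 \left(- \frac{9}{2}\right)}{1 - \frac{9}{2}} = \frac{2 + 1 - \frac{27}{2}}{- \frac{7}{2}} = \left(- \frac{2}{7}\right) \left(- \frac{21}{2}\right) = 3$)
$- 4 \cdot 1 \left(-2 - 4\right) l = - 4 \cdot 1 \left(-2 - 4\right) 3 = - 4 \cdot 1 \left(-6\right) 3 = \left(-4\right) \left(-6\right) 3 = 24 \cdot 3 = 72$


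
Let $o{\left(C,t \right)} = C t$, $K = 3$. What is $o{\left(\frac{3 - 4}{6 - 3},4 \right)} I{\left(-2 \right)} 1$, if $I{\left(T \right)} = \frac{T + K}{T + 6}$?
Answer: $- \frac{1}{3} \approx -0.33333$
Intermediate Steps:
$I{\left(T \right)} = \frac{3 + T}{6 + T}$ ($I{\left(T \right)} = \frac{T + 3}{T + 6} = \frac{3 + T}{6 + T}$)
$o{\left(\frac{3 - 4}{6 - 3},4 \right)} I{\left(-2 \right)} 1 = \frac{3 - 4}{6 - 3} \cdot 4 \frac{3 - 2}{6 - 2} \cdot 1 = - \frac{1}{3} \cdot 4 \cdot \frac{1}{4} \cdot 1 \cdot 1 = \left(-1\right) \frac{1}{3} \cdot 4 \cdot \frac{1}{4} \cdot 1 \cdot 1 = \left(- \frac{1}{3}\right) 4 \cdot \frac{1}{4} \cdot 1 = \left(- \frac{4}{3}\right) \frac{1}{4} \cdot 1 = \left(- \frac{1}{3}\right) 1 = - \frac{1}{3}$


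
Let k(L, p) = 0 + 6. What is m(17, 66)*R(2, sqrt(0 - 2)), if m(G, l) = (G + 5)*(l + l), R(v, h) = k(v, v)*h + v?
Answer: 5808 + 17424*I*sqrt(2) ≈ 5808.0 + 24641.0*I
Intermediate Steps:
k(L, p) = 6
R(v, h) = v + 6*h (R(v, h) = 6*h + v = v + 6*h)
m(G, l) = 2*l*(5 + G) (m(G, l) = (5 + G)*(2*l) = 2*l*(5 + G))
m(17, 66)*R(2, sqrt(0 - 2)) = (2*66*(5 + 17))*(2 + 6*sqrt(0 - 2)) = (2*66*22)*(2 + 6*sqrt(-2)) = 2904*(2 + 6*(I*sqrt(2))) = 2904*(2 + 6*I*sqrt(2)) = 5808 + 17424*I*sqrt(2)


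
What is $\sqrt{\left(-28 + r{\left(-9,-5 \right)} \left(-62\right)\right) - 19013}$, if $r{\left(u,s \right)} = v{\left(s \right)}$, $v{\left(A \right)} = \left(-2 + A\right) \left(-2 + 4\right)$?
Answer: $i \sqrt{18173} \approx 134.81 i$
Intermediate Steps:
$v{\left(A \right)} = -4 + 2 A$ ($v{\left(A \right)} = \left(-2 + A\right) 2 = -4 + 2 A$)
$r{\left(u,s \right)} = -4 + 2 s$
$\sqrt{\left(-28 + r{\left(-9,-5 \right)} \left(-62\right)\right) - 19013} = \sqrt{\left(-28 + \left(-4 + 2 \left(-5\right)\right) \left(-62\right)\right) - 19013} = \sqrt{\left(-28 + \left(-4 - 10\right) \left(-62\right)\right) - 19013} = \sqrt{\left(-28 - -868\right) - 19013} = \sqrt{\left(-28 + 868\right) - 19013} = \sqrt{840 - 19013} = \sqrt{-18173} = i \sqrt{18173}$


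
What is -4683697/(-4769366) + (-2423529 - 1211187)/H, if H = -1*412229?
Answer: 19266046640669/1966070976814 ≈ 9.7993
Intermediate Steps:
H = -412229
-4683697/(-4769366) + (-2423529 - 1211187)/H = -4683697/(-4769366) + (-2423529 - 1211187)/(-412229) = -4683697*(-1/4769366) - 3634716*(-1/412229) = 4683697/4769366 + 3634716/412229 = 19266046640669/1966070976814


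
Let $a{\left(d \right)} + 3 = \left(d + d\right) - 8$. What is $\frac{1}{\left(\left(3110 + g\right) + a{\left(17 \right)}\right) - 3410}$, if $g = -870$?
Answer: $- \frac{1}{1147} \approx -0.00087184$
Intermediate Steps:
$a{\left(d \right)} = -11 + 2 d$ ($a{\left(d \right)} = -3 + \left(\left(d + d\right) - 8\right) = -3 + \left(2 d - 8\right) = -3 + \left(-8 + 2 d\right) = -11 + 2 d$)
$\frac{1}{\left(\left(3110 + g\right) + a{\left(17 \right)}\right) - 3410} = \frac{1}{\left(\left(3110 - 870\right) + \left(-11 + 2 \cdot 17\right)\right) - 3410} = \frac{1}{\left(2240 + \left(-11 + 34\right)\right) - 3410} = \frac{1}{\left(2240 + 23\right) - 3410} = \frac{1}{2263 - 3410} = \frac{1}{-1147} = - \frac{1}{1147}$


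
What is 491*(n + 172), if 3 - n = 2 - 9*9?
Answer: 124714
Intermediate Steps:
n = 82 (n = 3 - (2 - 9*9) = 3 - (2 - 81) = 3 - 1*(-79) = 3 + 79 = 82)
491*(n + 172) = 491*(82 + 172) = 491*254 = 124714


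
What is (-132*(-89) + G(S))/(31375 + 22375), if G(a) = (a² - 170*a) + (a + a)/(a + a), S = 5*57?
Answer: 22262/26875 ≈ 0.82835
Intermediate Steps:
S = 285
G(a) = 1 + a² - 170*a (G(a) = (a² - 170*a) + (2*a)/((2*a)) = (a² - 170*a) + (2*a)*(1/(2*a)) = (a² - 170*a) + 1 = 1 + a² - 170*a)
(-132*(-89) + G(S))/(31375 + 22375) = (-132*(-89) + (1 + 285² - 170*285))/(31375 + 22375) = (11748 + (1 + 81225 - 48450))/53750 = (11748 + 32776)*(1/53750) = 44524*(1/53750) = 22262/26875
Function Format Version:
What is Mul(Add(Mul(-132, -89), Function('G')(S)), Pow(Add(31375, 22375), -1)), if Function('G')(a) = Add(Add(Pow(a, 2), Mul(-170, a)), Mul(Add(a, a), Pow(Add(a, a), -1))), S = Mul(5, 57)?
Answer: Rational(22262, 26875) ≈ 0.82835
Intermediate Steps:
S = 285
Function('G')(a) = Add(1, Pow(a, 2), Mul(-170, a)) (Function('G')(a) = Add(Add(Pow(a, 2), Mul(-170, a)), Mul(Mul(2, a), Pow(Mul(2, a), -1))) = Add(Add(Pow(a, 2), Mul(-170, a)), Mul(Mul(2, a), Mul(Rational(1, 2), Pow(a, -1)))) = Add(Add(Pow(a, 2), Mul(-170, a)), 1) = Add(1, Pow(a, 2), Mul(-170, a)))
Mul(Add(Mul(-132, -89), Function('G')(S)), Pow(Add(31375, 22375), -1)) = Mul(Add(Mul(-132, -89), Add(1, Pow(285, 2), Mul(-170, 285))), Pow(Add(31375, 22375), -1)) = Mul(Add(11748, Add(1, 81225, -48450)), Pow(53750, -1)) = Mul(Add(11748, 32776), Rational(1, 53750)) = Mul(44524, Rational(1, 53750)) = Rational(22262, 26875)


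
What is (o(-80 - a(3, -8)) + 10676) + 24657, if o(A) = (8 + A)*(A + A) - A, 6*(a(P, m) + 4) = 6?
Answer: 46036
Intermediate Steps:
a(P, m) = -3 (a(P, m) = -4 + (⅙)*6 = -4 + 1 = -3)
o(A) = -A + 2*A*(8 + A) (o(A) = (8 + A)*(2*A) - A = 2*A*(8 + A) - A = -A + 2*A*(8 + A))
(o(-80 - a(3, -8)) + 10676) + 24657 = ((-80 - 1*(-3))*(15 + 2*(-80 - 1*(-3))) + 10676) + 24657 = ((-80 + 3)*(15 + 2*(-80 + 3)) + 10676) + 24657 = (-77*(15 + 2*(-77)) + 10676) + 24657 = (-77*(15 - 154) + 10676) + 24657 = (-77*(-139) + 10676) + 24657 = (10703 + 10676) + 24657 = 21379 + 24657 = 46036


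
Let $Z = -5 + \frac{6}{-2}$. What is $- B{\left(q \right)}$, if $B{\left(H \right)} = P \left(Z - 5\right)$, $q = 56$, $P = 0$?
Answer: $0$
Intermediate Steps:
$Z = -8$ ($Z = -5 + 6 \left(- \frac{1}{2}\right) = -5 - 3 = -8$)
$B{\left(H \right)} = 0$ ($B{\left(H \right)} = 0 \left(-8 - 5\right) = 0 \left(-13\right) = 0$)
$- B{\left(q \right)} = \left(-1\right) 0 = 0$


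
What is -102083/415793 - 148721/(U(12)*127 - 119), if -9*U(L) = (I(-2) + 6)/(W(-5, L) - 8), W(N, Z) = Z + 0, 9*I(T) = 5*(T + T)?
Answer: 10015430068715/8913354541 ≈ 1123.6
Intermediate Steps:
I(T) = 10*T/9 (I(T) = (5*(T + T))/9 = (5*(2*T))/9 = (10*T)/9 = 10*T/9)
W(N, Z) = Z
U(L) = -34/(81*(-8 + L)) (U(L) = -((10/9)*(-2) + 6)/(9*(L - 8)) = -(-20/9 + 6)/(9*(-8 + L)) = -34/(81*(-8 + L)))
-102083/415793 - 148721/(U(12)*127 - 119) = -102083/415793 - 148721/(-34/(-648 + 81*12)*127 - 119) = -102083*1/415793 - 148721/(-34/(-648 + 972)*127 - 119) = -102083/415793 - 148721/(-34/324*127 - 119) = -102083/415793 - 148721/(-34*1/324*127 - 119) = -102083/415793 - 148721/(-17/162*127 - 119) = -102083/415793 - 148721/(-2159/162 - 119) = -102083/415793 - 148721/(-21437/162) = -102083/415793 - 148721*(-162/21437) = -102083/415793 + 24092802/21437 = 10015430068715/8913354541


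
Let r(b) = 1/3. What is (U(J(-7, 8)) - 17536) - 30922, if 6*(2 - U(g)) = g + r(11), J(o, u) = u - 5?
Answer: -436109/9 ≈ -48457.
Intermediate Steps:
r(b) = ⅓
J(o, u) = -5 + u
U(g) = 35/18 - g/6 (U(g) = 2 - (g + ⅓)/6 = 2 - (⅓ + g)/6 = 2 + (-1/18 - g/6) = 35/18 - g/6)
(U(J(-7, 8)) - 17536) - 30922 = ((35/18 - (-5 + 8)/6) - 17536) - 30922 = ((35/18 - ⅙*3) - 17536) - 30922 = ((35/18 - ½) - 17536) - 30922 = (13/9 - 17536) - 30922 = -157811/9 - 30922 = -436109/9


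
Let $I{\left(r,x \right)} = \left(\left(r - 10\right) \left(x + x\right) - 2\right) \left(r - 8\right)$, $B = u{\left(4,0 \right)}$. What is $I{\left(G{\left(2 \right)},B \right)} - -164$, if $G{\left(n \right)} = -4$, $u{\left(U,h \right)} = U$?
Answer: $1532$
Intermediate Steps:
$B = 4$
$I{\left(r,x \right)} = \left(-8 + r\right) \left(-2 + 2 x \left(-10 + r\right)\right)$ ($I{\left(r,x \right)} = \left(\left(-10 + r\right) 2 x - 2\right) \left(-8 + r\right) = \left(2 x \left(-10 + r\right) - 2\right) \left(-8 + r\right) = \left(-2 + 2 x \left(-10 + r\right)\right) \left(-8 + r\right) = \left(-8 + r\right) \left(-2 + 2 x \left(-10 + r\right)\right)$)
$I{\left(G{\left(2 \right)},B \right)} - -164 = \left(16 - -8 + 160 \cdot 4 - \left(-144\right) 4 + 2 \cdot 4 \left(-4\right)^{2}\right) - -164 = \left(16 + 8 + 640 + 576 + 2 \cdot 4 \cdot 16\right) + 164 = \left(16 + 8 + 640 + 576 + 128\right) + 164 = 1368 + 164 = 1532$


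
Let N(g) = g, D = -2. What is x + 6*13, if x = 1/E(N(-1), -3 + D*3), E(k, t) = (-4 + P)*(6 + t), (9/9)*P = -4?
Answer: 1873/24 ≈ 78.042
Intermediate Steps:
P = -4
E(k, t) = -48 - 8*t (E(k, t) = (-4 - 4)*(6 + t) = -8*(6 + t) = -48 - 8*t)
x = 1/24 (x = 1/(-48 - 8*(-3 - 2*3)) = 1/(-48 - 8*(-3 - 6)) = 1/(-48 - 8*(-9)) = 1/(-48 + 72) = 1/24 ≈ 0.041667)
x + 6*13 = 1/24 + 6*13 = 1/24 + 78 = 1873/24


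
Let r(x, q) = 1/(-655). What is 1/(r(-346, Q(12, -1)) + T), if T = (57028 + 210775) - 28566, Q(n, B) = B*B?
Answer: 655/156700234 ≈ 4.1800e-6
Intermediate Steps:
Q(n, B) = B²
r(x, q) = -1/655
T = 239237 (T = 267803 - 28566 = 239237)
1/(r(-346, Q(12, -1)) + T) = 1/(-1/655 + 239237) = 1/(156700234/655) = 655/156700234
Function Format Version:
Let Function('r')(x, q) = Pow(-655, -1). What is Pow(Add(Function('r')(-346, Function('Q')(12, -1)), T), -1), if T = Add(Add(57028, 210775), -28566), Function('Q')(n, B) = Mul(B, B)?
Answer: Rational(655, 156700234) ≈ 4.1800e-6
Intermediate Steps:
Function('Q')(n, B) = Pow(B, 2)
Function('r')(x, q) = Rational(-1, 655)
T = 239237 (T = Add(267803, -28566) = 239237)
Pow(Add(Function('r')(-346, Function('Q')(12, -1)), T), -1) = Pow(Add(Rational(-1, 655), 239237), -1) = Pow(Rational(156700234, 655), -1) = Rational(655, 156700234)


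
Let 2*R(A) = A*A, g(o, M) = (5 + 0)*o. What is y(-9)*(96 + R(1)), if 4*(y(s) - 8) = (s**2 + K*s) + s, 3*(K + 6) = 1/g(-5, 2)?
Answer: 762929/200 ≈ 3814.6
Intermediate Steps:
g(o, M) = 5*o
K = -451/75 (K = -6 + 1/(3*((5*(-5)))) = -6 + (1/3)/(-25) = -6 + (1/3)*(-1/25) = -6 - 1/75 = -451/75 ≈ -6.0133)
R(A) = A**2/2 (R(A) = (A*A)/2 = A**2/2)
y(s) = 8 - 94*s/75 + s**2/4 (y(s) = 8 + ((s**2 - 451*s/75) + s)/4 = 8 + (s**2 - 376*s/75)/4 = 8 + (-94*s/75 + s**2/4) = 8 - 94*s/75 + s**2/4)
y(-9)*(96 + R(1)) = (8 - 94/75*(-9) + (1/4)*(-9)**2)*(96 + (1/2)*1**2) = (8 + 282/25 + (1/4)*81)*(96 + (1/2)*1) = (8 + 282/25 + 81/4)*(96 + 1/2) = (3953/100)*(193/2) = 762929/200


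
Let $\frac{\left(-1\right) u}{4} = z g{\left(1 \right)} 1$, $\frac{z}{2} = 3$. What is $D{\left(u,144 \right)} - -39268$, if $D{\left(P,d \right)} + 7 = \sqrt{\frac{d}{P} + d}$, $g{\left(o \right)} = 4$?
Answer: $39261 + \frac{\sqrt{570}}{2} \approx 39273.0$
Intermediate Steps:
$z = 6$ ($z = 2 \cdot 3 = 6$)
$u = -96$ ($u = - 4 \cdot 6 \cdot 4 \cdot 1 = - 4 \cdot 24 \cdot 1 = \left(-4\right) 24 = -96$)
$D{\left(P,d \right)} = -7 + \sqrt{d + \frac{d}{P}}$ ($D{\left(P,d \right)} = -7 + \sqrt{\frac{d}{P} + d} = -7 + \sqrt{d + \frac{d}{P}}$)
$D{\left(u,144 \right)} - -39268 = \left(-7 + \sqrt{144 + \frac{144}{-96}}\right) - -39268 = \left(-7 + \sqrt{144 + 144 \left(- \frac{1}{96}\right)}\right) + 39268 = \left(-7 + \sqrt{144 - \frac{3}{2}}\right) + 39268 = \left(-7 + \sqrt{\frac{285}{2}}\right) + 39268 = \left(-7 + \frac{\sqrt{570}}{2}\right) + 39268 = 39261 + \frac{\sqrt{570}}{2}$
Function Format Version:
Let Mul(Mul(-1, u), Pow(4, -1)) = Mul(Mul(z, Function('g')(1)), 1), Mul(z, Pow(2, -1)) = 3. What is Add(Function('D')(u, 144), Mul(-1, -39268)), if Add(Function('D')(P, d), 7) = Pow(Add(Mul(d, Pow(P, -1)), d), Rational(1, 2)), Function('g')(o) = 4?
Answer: Add(39261, Mul(Rational(1, 2), Pow(570, Rational(1, 2)))) ≈ 39273.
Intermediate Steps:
z = 6 (z = Mul(2, 3) = 6)
u = -96 (u = Mul(-4, Mul(Mul(6, 4), 1)) = Mul(-4, Mul(24, 1)) = Mul(-4, 24) = -96)
Function('D')(P, d) = Add(-7, Pow(Add(d, Mul(d, Pow(P, -1))), Rational(1, 2))) (Function('D')(P, d) = Add(-7, Pow(Add(Mul(d, Pow(P, -1)), d), Rational(1, 2))) = Add(-7, Pow(Add(d, Mul(d, Pow(P, -1))), Rational(1, 2))))
Add(Function('D')(u, 144), Mul(-1, -39268)) = Add(Add(-7, Pow(Add(144, Mul(144, Pow(-96, -1))), Rational(1, 2))), Mul(-1, -39268)) = Add(Add(-7, Pow(Add(144, Mul(144, Rational(-1, 96))), Rational(1, 2))), 39268) = Add(Add(-7, Pow(Add(144, Rational(-3, 2)), Rational(1, 2))), 39268) = Add(Add(-7, Pow(Rational(285, 2), Rational(1, 2))), 39268) = Add(Add(-7, Mul(Rational(1, 2), Pow(570, Rational(1, 2)))), 39268) = Add(39261, Mul(Rational(1, 2), Pow(570, Rational(1, 2))))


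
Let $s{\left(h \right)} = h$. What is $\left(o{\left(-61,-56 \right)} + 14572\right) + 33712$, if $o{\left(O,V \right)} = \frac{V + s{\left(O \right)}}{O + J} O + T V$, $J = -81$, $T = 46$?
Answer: $\frac{6483399}{142} \approx 45658.0$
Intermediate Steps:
$o{\left(O,V \right)} = 46 V + \frac{O \left(O + V\right)}{-81 + O}$ ($o{\left(O,V \right)} = \frac{V + O}{O - 81} O + 46 V = \frac{O + V}{-81 + O} O + 46 V = \frac{O \left(O + V\right)}{-81 + O} + 46 V = 46 V + \frac{O \left(O + V\right)}{-81 + O}$)
$\left(o{\left(-61,-56 \right)} + 14572\right) + 33712 = \left(\frac{\left(-61\right)^{2} - -208656 + 47 \left(-61\right) \left(-56\right)}{-81 - 61} + 14572\right) + 33712 = \left(\frac{3721 + 208656 + 160552}{-142} + 14572\right) + 33712 = \left(\left(- \frac{1}{142}\right) 372929 + 14572\right) + 33712 = \left(- \frac{372929}{142} + 14572\right) + 33712 = \frac{1696295}{142} + 33712 = \frac{6483399}{142}$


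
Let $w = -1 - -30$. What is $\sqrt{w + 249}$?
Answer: $\sqrt{278} \approx 16.673$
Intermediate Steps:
$w = 29$ ($w = -1 + 30 = 29$)
$\sqrt{w + 249} = \sqrt{29 + 249} = \sqrt{278}$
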